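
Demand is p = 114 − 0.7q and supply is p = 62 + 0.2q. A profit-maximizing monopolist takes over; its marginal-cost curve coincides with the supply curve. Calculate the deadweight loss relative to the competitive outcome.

287.53

Competitive equilibrium: 114 − 0.7q = 62 + 0.2q → q* = 57.7778, p* = 73.5556.
Marginal revenue: MR = 114 − 1.4q. Set MR = MC: 114 − 1.4q = 62 + 0.2q → q_m = 32.5.
Price p_m = 114 − 0.7·32.5 = 91.25; MC(q_m) = 62 + 0.2·32.5 = 68.5.
Competitive q* = 57.7778, so Δq = 25.2778; wedge = 91.25 − 68.5 = 22.75.
Welfare loss = ½ × 25.2778 × 22.75 = 287.53.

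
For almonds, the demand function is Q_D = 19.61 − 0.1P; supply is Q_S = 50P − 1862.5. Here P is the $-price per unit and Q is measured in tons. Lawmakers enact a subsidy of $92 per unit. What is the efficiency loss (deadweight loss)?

In inverse form: demand P = 196.1 − 10Q, supply P = 37.25 + 0.02Q.
Competitive equilibrium: 196.1 − 10Q = 37.25 + 0.02Q → Q* = 15.85329, P* = 37.56707.
The subsidy lowers effective supply by 92: P = 0.02Q − 54.75.
New quantity: 196.1 − 10Q = 0.02Q − 54.75 → Q' = 25.03493.
Overproduction ΔQ = 25.03493 − 15.85329 = 9.18164; wedge = subsidy = 92.
The triangle = ½ × 9.18164 × 92 = $422.36.

$422.36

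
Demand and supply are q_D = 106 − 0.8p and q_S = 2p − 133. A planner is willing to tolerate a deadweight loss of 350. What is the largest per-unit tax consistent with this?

In inverse form: demand p = 132.5 − 1.25q, supply p = 66.5 + 0.5q.
Competitive equilibrium: 132.5 − 1.25q = 66.5 + 0.5q → q* = 37.7143, p* = 85.3571.
A tax t gives Δq = t/1.75 and wedge t, so DWL = t²/3.5.
t²/3.5 = 350 → t² = 1225 → t = 35.

35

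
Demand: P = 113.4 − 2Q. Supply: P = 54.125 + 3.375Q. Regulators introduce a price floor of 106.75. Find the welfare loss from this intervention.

159.46

Competitive equilibrium: 113.4 − 2Q = 54.125 + 3.375Q → Q* = 11.0279, P* = 91.3442.
At the floor P = 106.75, quantity demanded = (113.4 − 106.75)/2 = 3.325.
Sellers' marginal cost at Q' = 3.325: 54.125 + 3.375·3.325 = 65.3469.
ΔQ = 11.0279 − 3.325 = 7.7029; wedge = 106.75 − 65.3469 = 41.4031.
Welfare loss = ½ × 7.7029 × 41.4031 = 159.46.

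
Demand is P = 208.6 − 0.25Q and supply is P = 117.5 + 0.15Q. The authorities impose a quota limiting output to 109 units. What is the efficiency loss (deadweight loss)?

Competitive equilibrium: 208.6 − 0.25Q = 117.5 + 0.15Q → Q* = 227.75, P* = 151.6625.
At Q = 109: demand price = 208.6 − 0.25·109 = 181.35; supply price = 117.5 + 0.15·109 = 133.85.
ΔQ = 227.75 − 109 = 118.75; wedge = 181.35 − 133.85 = 47.5.
Deadweight loss = ½ × 118.75 × 47.5 = 2820.31.

2820.31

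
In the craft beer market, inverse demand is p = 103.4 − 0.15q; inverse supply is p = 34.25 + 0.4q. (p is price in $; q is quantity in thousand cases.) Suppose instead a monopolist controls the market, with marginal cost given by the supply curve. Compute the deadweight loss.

$199.61 thousand

Competitive equilibrium: 103.4 − 0.15q = 34.25 + 0.4q → q* = 125.7273, p* = 84.5409.
Marginal revenue: MR = 103.4 − 0.3q. Set MR = MC: 103.4 − 0.3q = 34.25 + 0.4q → q_m = 98.7857.
Price p_m = 103.4 − 0.15·98.7857 = 88.5821; MC(q_m) = 34.25 + 0.4·98.7857 = 73.7643.
Competitive q* = 125.7273, so Δq = 26.9416; wedge = 88.5821 − 73.7643 = 14.8178.
Welfare loss = ½ × 26.9416 × 14.8178 = $199.61 thousand.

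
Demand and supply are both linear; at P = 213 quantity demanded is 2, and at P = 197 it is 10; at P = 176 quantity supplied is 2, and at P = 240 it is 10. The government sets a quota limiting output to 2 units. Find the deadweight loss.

68.45

Demand slope = (197 − 213)/(10 − 2) = −2, so P = 217 − 2Q.
Supply slope = (240 − 176)/(10 − 2) = 8, so P = 160 + 8Q.
Competitive equilibrium: 217 − 2Q = 160 + 8Q → Q* = 5.7, P* = 205.6.
At Q = 2: demand price = 217 − 2·2 = 213; supply price = 160 + 8·2 = 176.
ΔQ = 5.7 − 2 = 3.7; wedge = 213 − 176 = 37.
The triangle = ½ × 3.7 × 37 = 68.45.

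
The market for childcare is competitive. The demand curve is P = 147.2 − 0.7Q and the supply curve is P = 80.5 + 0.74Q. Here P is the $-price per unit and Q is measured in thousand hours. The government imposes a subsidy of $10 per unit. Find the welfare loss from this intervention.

$34.72 thousand

Competitive equilibrium: 147.2 − 0.7Q = 80.5 + 0.74Q → Q* = 46.3194, P* = 114.7764.
The subsidy lowers effective supply by 10: P = 70.5 + 0.74Q.
New quantity: 147.2 − 0.7Q = 70.5 + 0.74Q → Q' = 53.2639.
Overproduction ΔQ = 53.2639 − 46.3194 = 6.9445; wedge = subsidy = 10.
Deadweight loss = ½ × 6.9445 × 10 = $34.72 thousand.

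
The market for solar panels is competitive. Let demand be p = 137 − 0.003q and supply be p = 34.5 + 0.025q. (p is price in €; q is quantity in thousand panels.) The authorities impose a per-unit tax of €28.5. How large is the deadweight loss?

Competitive equilibrium: 137 − 0.003q = 34.5 + 0.025q → q* = 3660.71429, p* = 126.01786.
With the tax, the buyer price exceeds the seller price by 28.5: (137 − 0.003q) − (34.5 + 0.025q) = 28.5 → q' = 2642.85714.
Δq = 3660.71429 − 2642.85714 = 1017.85715; the wedge equals the tax, 28.5.
Welfare loss = ½ × 1017.85715 × 28.5 = €14504.46 thousand.

€14504.46 thousand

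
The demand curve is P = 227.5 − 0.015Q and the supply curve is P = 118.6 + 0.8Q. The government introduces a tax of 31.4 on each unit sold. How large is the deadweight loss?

Competitive equilibrium: 227.5 − 0.015Q = 118.6 + 0.8Q → Q* = 133.6196, P* = 225.4957.
With the tax, the buyer price exceeds the seller price by 31.4: (227.5 − 0.015Q) − (118.6 + 0.8Q) = 31.4 → Q' = 95.092.
ΔQ = 133.6196 − 95.092 = 38.5276; the wedge equals the tax, 31.4.
The triangle = ½ × 38.5276 × 31.4 = 604.88.

604.88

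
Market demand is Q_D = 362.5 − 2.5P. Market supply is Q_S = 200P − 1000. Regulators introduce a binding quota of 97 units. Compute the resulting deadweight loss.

12522.85

In inverse form: demand P = 145 − 0.4Q, supply P = 5 + 0.005Q.
Competitive equilibrium: 145 − 0.4Q = 5 + 0.005Q → Q* = 345.679, P* = 6.7284.
At Q = 97: demand price = 145 − 0.4·97 = 106.2; supply price = 5 + 0.005·97 = 5.485.
ΔQ = 345.679 − 97 = 248.679; wedge = 106.2 − 5.485 = 100.715.
Welfare loss = ½ × 248.679 × 100.715 = 12522.85.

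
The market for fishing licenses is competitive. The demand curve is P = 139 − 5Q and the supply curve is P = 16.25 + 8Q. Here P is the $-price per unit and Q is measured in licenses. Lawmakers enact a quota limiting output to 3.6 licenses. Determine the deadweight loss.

Competitive equilibrium: 139 − 5Q = 16.25 + 8Q → Q* = 9.4423, P* = 91.7885.
At Q = 3.6: demand price = 139 − 5·3.6 = 121; supply price = 16.25 + 8·3.6 = 45.05.
ΔQ = 9.4423 − 3.6 = 5.8423; wedge = 121 − 45.05 = 75.95.
Welfare loss = ½ × 5.8423 × 75.95 = $221.86.

$221.86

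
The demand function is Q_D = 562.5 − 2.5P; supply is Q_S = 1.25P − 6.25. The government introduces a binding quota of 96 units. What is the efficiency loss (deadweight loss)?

In inverse form: demand P = 225 − 0.4Q, supply P = 5 + 0.8Q.
Competitive equilibrium: 225 − 0.4Q = 5 + 0.8Q → Q* = 183.33333, P* = 151.66667.
At Q = 96: demand price = 225 − 0.4·96 = 186.6; supply price = 5 + 0.8·96 = 81.8.
ΔQ = 183.33333 − 96 = 87.33333; wedge = 186.6 − 81.8 = 104.8.
The triangle = ½ × 87.33333 × 104.8 = 4576.27.

4576.27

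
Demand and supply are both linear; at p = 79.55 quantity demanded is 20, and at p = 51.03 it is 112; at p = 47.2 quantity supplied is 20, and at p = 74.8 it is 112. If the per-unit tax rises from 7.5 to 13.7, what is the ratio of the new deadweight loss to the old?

3.337

Demand slope = (51.03 − 79.55)/(112 − 20) = −0.31, so p = 85.75 − 0.31q.
Supply slope = (74.8 − 47.2)/(112 − 20) = 0.3, so p = 41.2 + 0.3q.
Competitive equilibrium: 85.75 − 0.31q = 41.2 + 0.3q → q* = 73.0328, p* = 63.1098.
For a per-unit tax t: Δq = t/0.61, so DWL = ½·t·(t/0.61) = t²/1.22.
At t = 7.5: DWL = 46.107. At t = 13.7: DWL = 153.844.
Ratio = (13.7/7.5)² = 3.337.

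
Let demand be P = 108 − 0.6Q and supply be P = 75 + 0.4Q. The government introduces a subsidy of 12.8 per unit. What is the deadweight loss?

81.92

Competitive equilibrium: 108 − 0.6Q = 75 + 0.4Q → Q* = 33, P* = 88.2.
The subsidy lowers effective supply by 12.8: P = 62.2 + 0.4Q.
New quantity: 108 − 0.6Q = 62.2 + 0.4Q → Q' = 45.8.
Overproduction ΔQ = 45.8 − 33 = 12.8; wedge = subsidy = 12.8.
Welfare loss = ½ × 12.8 × 12.8 = 81.92.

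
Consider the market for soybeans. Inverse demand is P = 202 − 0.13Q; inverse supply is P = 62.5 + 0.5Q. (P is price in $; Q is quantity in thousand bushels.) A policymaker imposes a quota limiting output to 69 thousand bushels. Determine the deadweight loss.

$7318.86 thousand

Competitive equilibrium: 202 − 0.13Q = 62.5 + 0.5Q → Q* = 221.4286, P* = 173.2143.
At Q = 69: demand price = 202 − 0.13·69 = 193.03; supply price = 62.5 + 0.5·69 = 97.
ΔQ = 221.4286 − 69 = 152.4286; wedge = 193.03 − 97 = 96.03.
DWL = ½ × 152.4286 × 96.03 = $7318.86 thousand.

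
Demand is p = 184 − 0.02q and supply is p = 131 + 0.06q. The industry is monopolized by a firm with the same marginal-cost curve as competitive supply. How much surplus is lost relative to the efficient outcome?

702.25

Competitive equilibrium: 184 − 0.02q = 131 + 0.06q → q* = 662.5, p* = 170.75.
Marginal revenue: MR = 184 − 0.04q. Set MR = MC: 184 − 0.04q = 131 + 0.06q → q_m = 530.
Price p_m = 184 − 0.02·530 = 173.4; MC(q_m) = 131 + 0.06·530 = 162.8.
Competitive q* = 662.5, so Δq = 132.5; wedge = 173.4 − 162.8 = 10.6.
Welfare loss = ½ × 132.5 × 10.6 = 702.25.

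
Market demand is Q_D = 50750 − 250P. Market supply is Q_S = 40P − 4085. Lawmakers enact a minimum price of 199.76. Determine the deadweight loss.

103248.93

In inverse form: demand P = 203 − 0.004Q, supply P = 102.125 + 0.025Q.
Competitive equilibrium: 203 − 0.004Q = 102.125 + 0.025Q → Q* = 3478.448276, P* = 189.086207.
At the floor P = 199.76, quantity demanded = (203 − 199.76)/0.004 = 810.
Sellers' marginal cost at Q' = 810: 102.125 + 0.025·810 = 122.375.
ΔQ = 3478.448276 − 810 = 2668.448276; wedge = 199.76 − 122.375 = 77.385.
The triangle = ½ × 2668.448276 × 77.385 = 103248.93.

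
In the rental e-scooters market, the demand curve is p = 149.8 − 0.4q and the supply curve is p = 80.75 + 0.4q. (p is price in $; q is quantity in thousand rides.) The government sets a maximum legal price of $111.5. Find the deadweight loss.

Competitive equilibrium: 149.8 − 0.4q = 80.75 + 0.4q → q* = 86.3125, p* = 115.275.
At the ceiling p = 111.5, quantity supplied = (111.5 − 80.75)/0.4 = 76.875.
Willingness to pay at q' = 76.875: 149.8 − 0.4·76.875 = 119.05.
Δq = 86.3125 − 76.875 = 9.4375; wedge = 119.05 − 111.5 = 7.55.
DWL = ½ × 9.4375 × 7.55 = $35.63 thousand.

$35.63 thousand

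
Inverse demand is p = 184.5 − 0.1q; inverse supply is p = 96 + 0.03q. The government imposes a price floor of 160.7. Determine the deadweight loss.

Competitive equilibrium: 184.5 − 0.1q = 96 + 0.03q → q* = 680.7692, p* = 116.4231.
At the floor p = 160.7, quantity demanded = (184.5 − 160.7)/0.1 = 238.
Sellers' marginal cost at q' = 238: 96 + 0.03·238 = 103.14.
Δq = 680.7692 − 238 = 442.7692; wedge = 160.7 − 103.14 = 57.56.
Deadweight loss = ½ × 442.7692 × 57.56 = 12742.90.

12742.90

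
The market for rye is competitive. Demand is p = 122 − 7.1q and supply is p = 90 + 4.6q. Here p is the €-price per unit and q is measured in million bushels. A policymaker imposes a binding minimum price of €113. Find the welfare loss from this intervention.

€12.60 million

Competitive equilibrium: 122 − 7.1q = 90 + 4.6q → q* = 2.735, p* = 102.5812.
At the floor p = 113, quantity demanded = (122 − 113)/7.1 = 1.2676.
Sellers' marginal cost at q' = 1.2676: 90 + 4.6·1.2676 = 95.831.
Δq = 2.735 − 1.2676 = 1.4674; wedge = 113 − 95.831 = 17.169.
The triangle = ½ × 1.4674 × 17.169 = €12.60 million.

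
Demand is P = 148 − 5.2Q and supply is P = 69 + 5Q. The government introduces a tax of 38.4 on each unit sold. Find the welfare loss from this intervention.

Competitive equilibrium: 148 − 5.2Q = 69 + 5Q → Q* = 7.7451, P* = 107.7255.
With the tax, the buyer price exceeds the seller price by 38.4: (148 − 5.2Q) − (69 + 5Q) = 38.4 → Q' = 3.9804.
ΔQ = 7.7451 − 3.9804 = 3.7647; the wedge equals the tax, 38.4.
Deadweight loss = ½ × 3.7647 × 38.4 = 72.28.

72.28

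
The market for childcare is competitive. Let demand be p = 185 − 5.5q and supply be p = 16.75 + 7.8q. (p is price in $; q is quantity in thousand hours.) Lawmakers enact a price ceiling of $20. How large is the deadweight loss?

$995.26 thousand

Competitive equilibrium: 185 − 5.5q = 16.75 + 7.8q → q* = 12.6504, p* = 115.4229.
At the ceiling p = 20, quantity supplied = (20 − 16.75)/7.8 = 0.4167.
Willingness to pay at q' = 0.4167: 185 − 5.5·0.4167 = 182.7082.
Δq = 12.6504 − 0.4167 = 12.2337; wedge = 182.7082 − 20 = 162.7082.
DWL = ½ × 12.2337 × 162.7082 = $995.26 thousand.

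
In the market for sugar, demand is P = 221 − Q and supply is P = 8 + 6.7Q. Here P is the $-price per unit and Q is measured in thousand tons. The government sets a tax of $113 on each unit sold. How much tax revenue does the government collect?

Competitive equilibrium: 221 − Q = 8 + 6.7Q → Q* = 27.6623, P* = 193.3377.
With the tax, the buyer price exceeds the seller price by 113: (221 − Q) − (8 + 6.7Q) = 113 → Q' = 12.987.
Tax revenue = 113 × 12.987 = $1467.53 thousand.

$1467.53 thousand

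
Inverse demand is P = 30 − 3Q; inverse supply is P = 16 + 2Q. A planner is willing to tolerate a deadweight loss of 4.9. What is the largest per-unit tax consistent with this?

7

Competitive equilibrium: 30 − 3Q = 16 + 2Q → Q* = 2.8, P* = 21.6.
A tax t gives ΔQ = t/5 and wedge t, so DWL = t²/10.
t²/10 = 4.9 → t² = 49 → t = 7.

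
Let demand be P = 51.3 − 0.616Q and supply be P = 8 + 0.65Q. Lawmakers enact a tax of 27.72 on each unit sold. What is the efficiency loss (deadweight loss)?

303.47

Competitive equilibrium: 51.3 − 0.616Q = 8 + 0.65Q → Q* = 34.2022, P* = 30.2314.
With the tax, the buyer price exceeds the seller price by 27.72: (51.3 − 0.616Q) − (8 + 0.65Q) = 27.72 → Q' = 12.3065.
ΔQ = 34.2022 − 12.3065 = 21.8957; the wedge equals the tax, 27.72.
Welfare loss = ½ × 21.8957 × 27.72 = 303.47.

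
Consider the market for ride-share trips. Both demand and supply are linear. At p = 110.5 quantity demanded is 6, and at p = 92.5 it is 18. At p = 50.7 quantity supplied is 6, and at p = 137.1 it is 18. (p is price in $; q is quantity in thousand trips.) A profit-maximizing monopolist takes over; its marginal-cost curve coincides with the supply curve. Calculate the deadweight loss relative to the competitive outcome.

$15.59 thousand

Demand slope = (92.5 − 110.5)/(18 − 6) = −1.5, so p = 119.5 − 1.5q.
Supply slope = (137.1 − 50.7)/(18 − 6) = 7.2, so p = 7.5 + 7.2q.
Competitive equilibrium: 119.5 − 1.5q = 7.5 + 7.2q → q* = 12.8736, p* = 100.1897.
Marginal revenue: MR = 119.5 − 3q. Set MR = MC: 119.5 − 3q = 7.5 + 7.2q → q_m = 10.9804.
Price p_m = 119.5 − 1.5·10.9804 = 103.0294; MC(q_m) = 7.5 + 7.2·10.9804 = 86.5589.
Competitive q* = 12.8736, so Δq = 1.8932; wedge = 103.0294 − 86.5589 = 16.4705.
Welfare loss = ½ × 1.8932 × 16.4705 = $15.59 thousand.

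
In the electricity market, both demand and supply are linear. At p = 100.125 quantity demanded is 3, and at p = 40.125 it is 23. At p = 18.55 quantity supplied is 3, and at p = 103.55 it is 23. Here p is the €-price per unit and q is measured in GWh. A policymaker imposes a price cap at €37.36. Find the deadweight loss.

Demand slope = (40.125 − 100.125)/(23 − 3) = −3, so p = 109.125 − 3q.
Supply slope = (103.55 − 18.55)/(23 − 3) = 4.25, so p = 5.8 + 4.25q.
Competitive equilibrium: 109.125 − 3q = 5.8 + 4.25q → q* = 14.2517, p* = 66.3698.
At the ceiling p = 37.36, quantity supplied = (37.36 − 5.8)/4.25 = 7.4259.
Willingness to pay at q' = 7.4259: 109.125 − 3·7.4259 = 86.8473.
Δq = 14.2517 − 7.4259 = 6.8258; wedge = 86.8473 − 37.36 = 49.4873.
The triangle = ½ × 6.8258 × 49.4873 = €168.90.

€168.90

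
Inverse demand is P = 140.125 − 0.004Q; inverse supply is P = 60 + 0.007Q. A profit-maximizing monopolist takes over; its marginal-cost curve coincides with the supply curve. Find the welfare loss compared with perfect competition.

Competitive equilibrium: 140.125 − 0.004Q = 60 + 0.007Q → Q* = 7284.090909, P* = 110.988636.
Marginal revenue: MR = 140.125 − 0.008Q. Set MR = MC: 140.125 − 0.008Q = 60 + 0.007Q → Q_m = 5341.666667.
Price P_m = 140.125 − 0.004·5341.666667 = 118.758333; MC(Q_m) = 60 + 0.007·5341.666667 = 97.391667.
Competitive Q* = 7284.090909, so ΔQ = 1942.424242; wedge = 118.758333 − 97.391667 = 21.366666.
The triangle = ½ × 1942.424242 × 21.366666 = 20751.57.

20751.57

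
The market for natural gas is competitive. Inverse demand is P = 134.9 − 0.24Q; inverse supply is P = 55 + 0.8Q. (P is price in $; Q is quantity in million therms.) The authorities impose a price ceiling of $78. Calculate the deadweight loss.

Competitive equilibrium: 134.9 − 0.24Q = 55 + 0.8Q → Q* = 76.8269, P* = 116.4615.
At the ceiling P = 78, quantity supplied = (78 − 55)/0.8 = 28.75.
Willingness to pay at Q' = 28.75: 134.9 − 0.24·28.75 = 128.
ΔQ = 76.8269 − 28.75 = 48.0769; wedge = 128 − 78 = 50.
Welfare loss = ½ × 48.0769 × 50 = $1201.92 million.

$1201.92 million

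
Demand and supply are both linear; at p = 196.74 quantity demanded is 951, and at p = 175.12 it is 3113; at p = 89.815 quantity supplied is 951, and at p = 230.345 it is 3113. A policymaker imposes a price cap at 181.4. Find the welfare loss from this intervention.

Demand slope = (175.12 − 196.74)/(3113 − 951) = −0.01, so p = 206.25 − 0.01q.
Supply slope = (230.345 − 89.815)/(3113 − 951) = 0.065, so p = 28 + 0.065q.
Competitive equilibrium: 206.25 − 0.01q = 28 + 0.065q → q* = 2376.6667, p* = 182.4833.
At the ceiling p = 181.4, quantity supplied = (181.4 − 28)/0.065 = 2360.
Willingness to pay at q' = 2360: 206.25 − 0.01·2360 = 182.65.
Δq = 2376.6667 − 2360 = 16.6667; wedge = 182.65 − 181.4 = 1.25.
The triangle = ½ × 16.6667 × 1.25 = 10.42.

10.42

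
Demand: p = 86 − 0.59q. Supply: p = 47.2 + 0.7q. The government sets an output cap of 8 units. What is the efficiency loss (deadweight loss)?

314.38

Competitive equilibrium: 86 − 0.59q = 47.2 + 0.7q → q* = 30.0775, p* = 68.2543.
At q = 8: demand price = 86 − 0.59·8 = 81.28; supply price = 47.2 + 0.7·8 = 52.8.
Δq = 30.0775 − 8 = 22.0775; wedge = 81.28 − 52.8 = 28.48.
DWL = ½ × 22.0775 × 28.48 = 314.38.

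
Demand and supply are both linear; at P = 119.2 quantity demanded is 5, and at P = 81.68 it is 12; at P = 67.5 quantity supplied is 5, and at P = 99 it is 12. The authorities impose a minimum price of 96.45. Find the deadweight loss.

4.92

Demand slope = (81.68 − 119.2)/(12 − 5) = −5.36, so P = 146 − 5.36Q.
Supply slope = (99 − 67.5)/(12 − 5) = 4.5, so P = 45 + 4.5Q.
Competitive equilibrium: 146 − 5.36Q = 45 + 4.5Q → Q* = 10.2434, P* = 91.0953.
At the floor P = 96.45, quantity demanded = (146 − 96.45)/5.36 = 9.2444.
Sellers' marginal cost at Q' = 9.2444: 45 + 4.5·9.2444 = 86.5998.
ΔQ = 10.2434 − 9.2444 = 0.999; wedge = 96.45 − 86.5998 = 9.8502.
Deadweight loss = ½ × 0.999 × 9.8502 = 4.92.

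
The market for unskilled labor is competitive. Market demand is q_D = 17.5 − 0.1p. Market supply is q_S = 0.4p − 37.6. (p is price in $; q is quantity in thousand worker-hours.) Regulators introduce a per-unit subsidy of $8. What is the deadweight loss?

In inverse form: demand p = 175 − 10q, supply p = 94 + 2.5q.
Competitive equilibrium: 175 − 10q = 94 + 2.5q → q* = 6.48, p* = 110.2.
The subsidy lowers effective supply by 8: p = 86 + 2.5q.
New quantity: 175 − 10q = 86 + 2.5q → q' = 7.12.
Overproduction Δq = 7.12 − 6.48 = 0.64; wedge = subsidy = 8.
DWL = ½ × 0.64 × 8 = $2.56 thousand.

$2.56 thousand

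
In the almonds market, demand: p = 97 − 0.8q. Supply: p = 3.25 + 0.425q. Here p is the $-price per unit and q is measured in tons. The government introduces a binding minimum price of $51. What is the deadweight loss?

$221.83

Competitive equilibrium: 97 − 0.8q = 3.25 + 0.425q → q* = 76.5306, p* = 35.7755.
At the floor p = 51, quantity demanded = (97 − 51)/0.8 = 57.5.
Sellers' marginal cost at q' = 57.5: 3.25 + 0.425·57.5 = 27.6875.
Δq = 76.5306 − 57.5 = 19.0306; wedge = 51 − 27.6875 = 23.3125.
Welfare loss = ½ × 19.0306 × 23.3125 = $221.83.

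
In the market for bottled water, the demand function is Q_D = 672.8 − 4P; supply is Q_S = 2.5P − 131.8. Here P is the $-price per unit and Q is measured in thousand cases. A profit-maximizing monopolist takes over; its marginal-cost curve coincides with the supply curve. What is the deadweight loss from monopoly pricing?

$791.53 thousand

In inverse form: demand P = 168.2 − 0.25Q, supply P = 52.72 + 0.4Q.
Competitive equilibrium: 168.2 − 0.25Q = 52.72 + 0.4Q → Q* = 177.6615, P* = 123.7846.
Marginal revenue: MR = 168.2 − 0.5Q. Set MR = MC: 168.2 − 0.5Q = 52.72 + 0.4Q → Q_m = 128.3111.
Price P_m = 168.2 − 0.25·128.3111 = 136.1222; MC(Q_m) = 52.72 + 0.4·128.3111 = 104.0444.
Competitive Q* = 177.6615, so ΔQ = 49.3504; wedge = 136.1222 − 104.0444 = 32.0778.
The triangle = ½ × 49.3504 × 32.0778 = $791.53 thousand.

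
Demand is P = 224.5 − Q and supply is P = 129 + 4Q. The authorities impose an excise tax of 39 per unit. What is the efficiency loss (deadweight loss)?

Competitive equilibrium: 224.5 − Q = 129 + 4Q → Q* = 19.1, P* = 205.4.
With the tax, the buyer price exceeds the seller price by 39: (224.5 − Q) − (129 + 4Q) = 39 → Q' = 11.3.
ΔQ = 19.1 − 11.3 = 7.8; the wedge equals the tax, 39.
Deadweight loss = ½ × 7.8 × 39 = 152.10.

152.10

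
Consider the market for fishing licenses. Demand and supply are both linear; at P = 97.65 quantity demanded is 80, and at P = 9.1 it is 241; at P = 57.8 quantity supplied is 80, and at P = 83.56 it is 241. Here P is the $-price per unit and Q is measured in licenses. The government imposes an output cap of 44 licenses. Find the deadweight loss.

Demand slope = (9.1 − 97.65)/(241 − 80) = −0.55, so P = 141.65 − 0.55Q.
Supply slope = (83.56 − 57.8)/(241 − 80) = 0.16, so P = 45 + 0.16Q.
Competitive equilibrium: 141.65 − 0.55Q = 45 + 0.16Q → Q* = 136.1268, P* = 66.7803.
At Q = 44: demand price = 141.65 − 0.55·44 = 117.45; supply price = 45 + 0.16·44 = 52.04.
ΔQ = 136.1268 − 44 = 92.1268; wedge = 117.45 − 52.04 = 65.41.
The triangle = ½ × 92.1268 × 65.41 = $3013.01.

$3013.01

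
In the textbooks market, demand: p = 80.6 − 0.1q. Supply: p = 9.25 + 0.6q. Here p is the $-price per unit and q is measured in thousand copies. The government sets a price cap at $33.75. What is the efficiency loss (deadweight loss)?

Competitive equilibrium: 80.6 − 0.1q = 9.25 + 0.6q → q* = 101.9286, p* = 70.4071.
At the ceiling p = 33.75, quantity supplied = (33.75 − 9.25)/0.6 = 40.8333.
Willingness to pay at q' = 40.8333: 80.6 − 0.1·40.8333 = 76.5167.
Δq = 101.9286 − 40.8333 = 61.0953; wedge = 76.5167 − 33.75 = 42.7667.
The triangle = ½ × 61.0953 × 42.7667 = $1306.42 thousand.

$1306.42 thousand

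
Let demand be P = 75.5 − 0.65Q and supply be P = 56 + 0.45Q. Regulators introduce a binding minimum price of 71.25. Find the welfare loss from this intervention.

68.85

Competitive equilibrium: 75.5 − 0.65Q = 56 + 0.45Q → Q* = 17.7273, P* = 63.9773.
At the floor P = 71.25, quantity demanded = (75.5 − 71.25)/0.65 = 6.5385.
Sellers' marginal cost at Q' = 6.5385: 56 + 0.45·6.5385 = 58.9423.
ΔQ = 17.7273 − 6.5385 = 11.1888; wedge = 71.25 − 58.9423 = 12.3077.
The triangle = ½ × 11.1888 × 12.3077 = 68.85.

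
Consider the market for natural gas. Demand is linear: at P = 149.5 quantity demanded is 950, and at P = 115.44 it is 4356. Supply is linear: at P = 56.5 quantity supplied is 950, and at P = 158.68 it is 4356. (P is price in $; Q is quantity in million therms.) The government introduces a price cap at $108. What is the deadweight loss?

Demand slope = (115.44 − 149.5)/(4356 − 950) = −0.01, so P = 159 − 0.01Q.
Supply slope = (158.68 − 56.5)/(4356 − 950) = 0.03, so P = 28 + 0.03Q.
Competitive equilibrium: 159 − 0.01Q = 28 + 0.03Q → Q* = 3275, P* = 126.25.
At the ceiling P = 108, quantity supplied = (108 − 28)/0.03 = 2666.66667.
Willingness to pay at Q' = 2666.66667: 159 − 0.01·2666.66667 = 132.33333.
ΔQ = 3275 − 2666.66667 = 608.33333; wedge = 132.33333 − 108 = 24.33333.
Deadweight loss = ½ × 608.33333 × 24.33333 = $7401.39 million.

$7401.39 million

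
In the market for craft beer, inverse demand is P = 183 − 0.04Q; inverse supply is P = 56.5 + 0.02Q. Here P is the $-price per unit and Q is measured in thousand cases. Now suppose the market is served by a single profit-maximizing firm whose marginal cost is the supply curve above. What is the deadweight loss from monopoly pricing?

Competitive equilibrium: 183 − 0.04Q = 56.5 + 0.02Q → Q* = 2108.3333, P* = 98.6667.
Marginal revenue: MR = 183 − 0.08Q. Set MR = MC: 183 − 0.08Q = 56.5 + 0.02Q → Q_m = 1265.
Price P_m = 183 − 0.04·1265 = 132.4; MC(Q_m) = 56.5 + 0.02·1265 = 81.8.
Competitive Q* = 2108.3333, so ΔQ = 843.3333; wedge = 132.4 − 81.8 = 50.6.
DWL = ½ × 843.3333 × 50.6 = $21336.33 thousand.

$21336.33 thousand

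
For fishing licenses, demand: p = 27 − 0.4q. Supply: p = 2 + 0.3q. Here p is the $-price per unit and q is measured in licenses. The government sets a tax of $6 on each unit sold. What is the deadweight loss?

Competitive equilibrium: 27 − 0.4q = 2 + 0.3q → q* = 35.7143, p* = 12.7143.
With the tax, the buyer price exceeds the seller price by 6: (27 − 0.4q) − (2 + 0.3q) = 6 → q' = 27.1429.
Δq = 35.7143 − 27.1429 = 8.5714; the wedge equals the tax, 6.
The triangle = ½ × 8.5714 × 6 = $25.71.

$25.71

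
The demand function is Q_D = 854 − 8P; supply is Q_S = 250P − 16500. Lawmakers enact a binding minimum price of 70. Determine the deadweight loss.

In inverse form: demand P = 106.75 − 0.125Q, supply P = 66 + 0.004Q.
Competitive equilibrium: 106.75 − 0.125Q = 66 + 0.004Q → Q* = 315.8915, P* = 67.2636.
At the floor P = 70, quantity demanded = (106.75 − 70)/0.125 = 294.
Sellers' marginal cost at Q' = 294: 66 + 0.004·294 = 67.176.
ΔQ = 315.8915 − 294 = 21.8915; wedge = 70 − 67.176 = 2.824.
DWL = ½ × 21.8915 × 2.824 = 30.91.

30.91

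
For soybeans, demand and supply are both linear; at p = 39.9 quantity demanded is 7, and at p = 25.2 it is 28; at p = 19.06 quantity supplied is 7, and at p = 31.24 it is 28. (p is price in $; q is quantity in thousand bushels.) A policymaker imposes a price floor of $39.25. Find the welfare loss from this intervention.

$150.85 thousand

Demand slope = (25.2 − 39.9)/(28 − 7) = −0.7, so p = 44.8 − 0.7q.
Supply slope = (31.24 − 19.06)/(28 − 7) = 0.58, so p = 15 + 0.58q.
Competitive equilibrium: 44.8 − 0.7q = 15 + 0.58q → q* = 23.2813, p* = 28.5031.
At the floor p = 39.25, quantity demanded = (44.8 − 39.25)/0.7 = 7.9286.
Sellers' marginal cost at q' = 7.9286: 15 + 0.58·7.9286 = 19.5986.
Δq = 23.2813 − 7.9286 = 15.3527; wedge = 39.25 − 19.5986 = 19.6514.
Deadweight loss = ½ × 15.3527 × 19.6514 = $150.85 thousand.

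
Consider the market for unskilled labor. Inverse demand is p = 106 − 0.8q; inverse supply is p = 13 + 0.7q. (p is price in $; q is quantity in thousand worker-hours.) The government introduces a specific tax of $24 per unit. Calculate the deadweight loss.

$192 thousand

Competitive equilibrium: 106 − 0.8q = 13 + 0.7q → q* = 62, p* = 56.4.
With the tax, the buyer price exceeds the seller price by 24: (106 − 0.8q) − (13 + 0.7q) = 24 → q' = 46.
Δq = 62 − 46 = 16; the wedge equals the tax, 24.
The triangle = ½ × 16 × 24 = $192 thousand.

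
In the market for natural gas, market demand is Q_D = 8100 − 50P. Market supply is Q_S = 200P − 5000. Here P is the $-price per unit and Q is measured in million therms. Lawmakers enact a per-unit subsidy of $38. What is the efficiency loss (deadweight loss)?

$28880 million

In inverse form: demand P = 162 − 0.02Q, supply P = 25 + 0.005Q.
Competitive equilibrium: 162 − 0.02Q = 25 + 0.005Q → Q* = 5480, P* = 52.4.
The subsidy lowers effective supply by 38: P = 0.005Q − 13.
New quantity: 162 − 0.02Q = 0.005Q − 13 → Q' = 7000.
Overproduction ΔQ = 7000 − 5480 = 1520; wedge = subsidy = 38.
DWL = ½ × 1520 × 38 = $28880 million.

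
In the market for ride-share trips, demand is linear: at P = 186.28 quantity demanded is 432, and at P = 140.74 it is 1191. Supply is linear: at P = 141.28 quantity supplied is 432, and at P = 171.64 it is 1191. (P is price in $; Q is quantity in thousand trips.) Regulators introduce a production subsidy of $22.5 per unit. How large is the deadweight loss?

Demand slope = (140.74 − 186.28)/(1191 − 432) = −0.06, so P = 212.2 − 0.06Q.
Supply slope = (171.64 − 141.28)/(1191 − 432) = 0.04, so P = 124 + 0.04Q.
Competitive equilibrium: 212.2 − 0.06Q = 124 + 0.04Q → Q* = 882, P* = 159.28.
The subsidy lowers effective supply by 22.5: P = 101.5 + 0.04Q.
New quantity: 212.2 − 0.06Q = 101.5 + 0.04Q → Q' = 1107.
Overproduction ΔQ = 1107 − 882 = 225; wedge = subsidy = 22.5.
Welfare loss = ½ × 225 × 22.5 = $2531.25 thousand.

$2531.25 thousand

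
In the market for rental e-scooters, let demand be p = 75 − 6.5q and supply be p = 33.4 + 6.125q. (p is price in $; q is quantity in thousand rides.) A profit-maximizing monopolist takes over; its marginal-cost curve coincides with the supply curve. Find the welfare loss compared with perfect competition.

Competitive equilibrium: 75 − 6.5q = 33.4 + 6.125q → q* = 3.295, p* = 53.5822.
Marginal revenue: MR = 75 − 13q. Set MR = MC: 75 − 13q = 33.4 + 6.125q → q_m = 2.1752.
Price p_m = 75 − 6.5·2.1752 = 60.8612; MC(q_m) = 33.4 + 6.125·2.1752 = 46.7231.
Competitive q* = 3.295, so Δq = 1.1198; wedge = 60.8612 − 46.7231 = 14.1381.
Deadweight loss = ½ × 1.1198 × 14.1381 = $7.92 thousand.

$7.92 thousand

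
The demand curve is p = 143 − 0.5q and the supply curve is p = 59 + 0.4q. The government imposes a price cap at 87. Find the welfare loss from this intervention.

Competitive equilibrium: 143 − 0.5q = 59 + 0.4q → q* = 93.3333, p* = 96.3333.
At the ceiling p = 87, quantity supplied = (87 − 59)/0.4 = 70.
Willingness to pay at q' = 70: 143 − 0.5·70 = 108.
Δq = 93.3333 − 70 = 23.3333; wedge = 108 − 87 = 21.
The triangle = ½ × 23.3333 × 21 = 245.

245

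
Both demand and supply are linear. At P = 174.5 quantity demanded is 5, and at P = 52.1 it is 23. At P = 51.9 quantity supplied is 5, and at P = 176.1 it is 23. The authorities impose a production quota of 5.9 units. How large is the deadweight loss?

Demand slope = (52.1 − 174.5)/(23 − 5) = −6.8, so P = 208.5 − 6.8Q.
Supply slope = (176.1 − 51.9)/(23 − 5) = 6.9, so P = 17.4 + 6.9Q.
Competitive equilibrium: 208.5 − 6.8Q = 17.4 + 6.9Q → Q* = 13.9489, P* = 113.6474.
At Q = 5.9: demand price = 208.5 − 6.8·5.9 = 168.38; supply price = 17.4 + 6.9·5.9 = 58.11.
ΔQ = 13.9489 − 5.9 = 8.0489; wedge = 168.38 − 58.11 = 110.27.
Deadweight loss = ½ × 8.0489 × 110.27 = 443.78.

443.78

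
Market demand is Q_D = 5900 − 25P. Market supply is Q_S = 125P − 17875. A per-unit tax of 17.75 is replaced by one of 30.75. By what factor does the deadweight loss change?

3.001

In inverse form: demand P = 236 − 0.04Q, supply P = 143 + 0.008Q.
Competitive equilibrium: 236 − 0.04Q = 143 + 0.008Q → Q* = 1937.5, P* = 158.5.
For a per-unit tax t: ΔQ = t/0.048, so DWL = ½·t·(t/0.048) = t²/0.096.
At t = 17.75: DWL = 3281.901. At t = 30.75: DWL = 9849.609.
Ratio = (30.75/17.75)² = 3.001.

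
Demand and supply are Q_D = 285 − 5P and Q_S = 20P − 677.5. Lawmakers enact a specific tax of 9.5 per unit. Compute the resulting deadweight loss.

180.50

In inverse form: demand P = 57 − 0.2Q, supply P = 33.875 + 0.05Q.
Competitive equilibrium: 57 − 0.2Q = 33.875 + 0.05Q → Q* = 92.5, P* = 38.5.
With the tax, the buyer price exceeds the seller price by 9.5: (57 − 0.2Q) − (33.875 + 0.05Q) = 9.5 → Q' = 54.5.
ΔQ = 92.5 − 54.5 = 38; the wedge equals the tax, 9.5.
Welfare loss = ½ × 38 × 9.5 = 180.50.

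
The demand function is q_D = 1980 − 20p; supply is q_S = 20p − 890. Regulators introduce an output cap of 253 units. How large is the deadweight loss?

In inverse form: demand p = 99 − 0.05q, supply p = 44.5 + 0.05q.
Competitive equilibrium: 99 − 0.05q = 44.5 + 0.05q → q* = 545, p* = 71.75.
At q = 253: demand price = 99 − 0.05·253 = 86.35; supply price = 44.5 + 0.05·253 = 57.15.
Δq = 545 − 253 = 292; wedge = 86.35 − 57.15 = 29.2.
Welfare loss = ½ × 292 × 29.2 = 4263.20.

4263.20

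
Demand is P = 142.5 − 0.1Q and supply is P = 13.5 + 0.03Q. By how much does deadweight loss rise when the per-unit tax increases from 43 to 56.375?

5112.08

Competitive equilibrium: 142.5 − 0.1Q = 13.5 + 0.03Q → Q* = 992.3077, P* = 43.2692.
For a per-unit tax t: ΔQ = t/0.13, so DWL = ½·t·(t/0.13) = t²/0.26.
At t = 43: DWL = 7111.538. At t = 56.375: DWL = 12223.618.
Increase = 12223.618 − 7111.538 = 5112.08.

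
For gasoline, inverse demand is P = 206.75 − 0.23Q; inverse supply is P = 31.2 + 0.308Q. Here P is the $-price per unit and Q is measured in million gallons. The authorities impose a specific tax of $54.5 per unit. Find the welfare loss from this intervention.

Competitive equilibrium: 206.75 − 0.23Q = 31.2 + 0.308Q → Q* = 326.30112, P* = 131.70074.
With the tax, the buyer price exceeds the seller price by 54.5: (206.75 − 0.23Q) − (31.2 + 0.308Q) = 54.5 → Q' = 225.
ΔQ = 326.30112 − 225 = 101.30112; the wedge equals the tax, 54.5.
DWL = ½ × 101.30112 × 54.5 = $2760.46 million.

$2760.46 million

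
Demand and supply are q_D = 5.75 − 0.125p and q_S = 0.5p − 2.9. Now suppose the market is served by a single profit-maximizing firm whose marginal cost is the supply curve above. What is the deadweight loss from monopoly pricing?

In inverse form: demand p = 46 − 8q, supply p = 5.8 + 2q.
Competitive equilibrium: 46 − 8q = 5.8 + 2q → q* = 4.02, p* = 13.84.
Marginal revenue: MR = 46 − 16q. Set MR = MC: 46 − 16q = 5.8 + 2q → q_m = 2.2333.
Price p_m = 46 − 8·2.2333 = 28.1336; MC(q_m) = 5.8 + 2·2.2333 = 10.2666.
Competitive q* = 4.02, so Δq = 1.7867; wedge = 28.1336 − 10.2666 = 17.867.
DWL = ½ × 1.7867 × 17.867 = 15.96.

15.96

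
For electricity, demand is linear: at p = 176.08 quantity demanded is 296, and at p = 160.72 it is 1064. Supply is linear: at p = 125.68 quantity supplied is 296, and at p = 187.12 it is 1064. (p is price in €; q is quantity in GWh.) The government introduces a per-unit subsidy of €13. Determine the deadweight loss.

Demand slope = (160.72 − 176.08)/(1064 − 296) = −0.02, so p = 182 − 0.02q.
Supply slope = (187.12 − 125.68)/(1064 − 296) = 0.08, so p = 102 + 0.08q.
Competitive equilibrium: 182 − 0.02q = 102 + 0.08q → q* = 800, p* = 166.
The subsidy lowers effective supply by 13: p = 89 + 0.08q.
New quantity: 182 − 0.02q = 89 + 0.08q → q' = 930.
Overproduction Δq = 930 − 800 = 130; wedge = subsidy = 13.
DWL = ½ × 130 × 13 = €845.

€845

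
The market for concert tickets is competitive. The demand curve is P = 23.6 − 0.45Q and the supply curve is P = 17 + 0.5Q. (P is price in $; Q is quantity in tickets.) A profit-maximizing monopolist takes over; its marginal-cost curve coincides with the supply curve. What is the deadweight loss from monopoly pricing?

Competitive equilibrium: 23.6 − 0.45Q = 17 + 0.5Q → Q* = 6.9474, P* = 20.4737.
Marginal revenue: MR = 23.6 − 0.9Q. Set MR = MC: 23.6 − 0.9Q = 17 + 0.5Q → Q_m = 4.7143.
Price P_m = 23.6 − 0.45·4.7143 = 21.4786; MC(Q_m) = 17 + 0.5·4.7143 = 19.3572.
Competitive Q* = 6.9474, so ΔQ = 2.2331; wedge = 21.4786 − 19.3572 = 2.1214.
The triangle = ½ × 2.2331 × 2.1214 = $2.37.

$2.37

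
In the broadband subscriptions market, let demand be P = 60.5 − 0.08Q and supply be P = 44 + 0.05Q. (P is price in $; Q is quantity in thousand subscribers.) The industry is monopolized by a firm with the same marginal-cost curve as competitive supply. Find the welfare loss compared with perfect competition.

$151.96 thousand

Competitive equilibrium: 60.5 − 0.08Q = 44 + 0.05Q → Q* = 126.9231, P* = 50.3462.
Marginal revenue: MR = 60.5 − 0.16Q. Set MR = MC: 60.5 − 0.16Q = 44 + 0.05Q → Q_m = 78.5714.
Price P_m = 60.5 − 0.08·78.5714 = 54.2143; MC(Q_m) = 44 + 0.05·78.5714 = 47.9286.
Competitive Q* = 126.9231, so ΔQ = 48.3517; wedge = 54.2143 − 47.9286 = 6.2857.
The triangle = ½ × 48.3517 × 6.2857 = $151.96 thousand.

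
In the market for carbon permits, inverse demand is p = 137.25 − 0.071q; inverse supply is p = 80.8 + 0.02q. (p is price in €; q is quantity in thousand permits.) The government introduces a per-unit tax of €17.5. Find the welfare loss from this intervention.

€1682.69 thousand

Competitive equilibrium: 137.25 − 0.071q = 80.8 + 0.02q → q* = 620.3297, p* = 93.2066.
With the tax, the buyer price exceeds the seller price by 17.5: (137.25 − 0.071q) − (80.8 + 0.02q) = 17.5 → q' = 428.022.
Δq = 620.3297 − 428.022 = 192.3077; the wedge equals the tax, 17.5.
Welfare loss = ½ × 192.3077 × 17.5 = €1682.69 thousand.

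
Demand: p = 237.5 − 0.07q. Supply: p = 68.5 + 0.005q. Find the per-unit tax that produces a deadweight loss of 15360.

Competitive equilibrium: 237.5 − 0.07q = 68.5 + 0.005q → q* = 2253.3333, p* = 79.7667.
A tax t gives Δq = t/0.075 and wedge t, so DWL = t²/0.15.
t²/0.15 = 15360 → t² = 2304 → t = 48.

48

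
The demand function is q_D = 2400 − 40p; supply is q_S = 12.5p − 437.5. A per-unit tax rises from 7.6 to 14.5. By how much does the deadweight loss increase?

In inverse form: demand p = 60 − 0.025q, supply p = 35 + 0.08q.
Competitive equilibrium: 60 − 0.025q = 35 + 0.08q → q* = 238.0952, p* = 54.0476.
For a per-unit tax t: Δq = t/0.105, so DWL = ½·t·(t/0.105) = t²/0.21.
At t = 7.6: DWL = 275.048. At t = 14.5: DWL = 1001.19.
Increase = 1001.19 − 275.048 = 726.14.

726.14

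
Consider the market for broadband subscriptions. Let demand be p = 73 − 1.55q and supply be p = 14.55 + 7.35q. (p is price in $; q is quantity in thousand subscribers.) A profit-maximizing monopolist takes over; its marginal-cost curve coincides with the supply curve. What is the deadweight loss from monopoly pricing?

$4.22 thousand

Competitive equilibrium: 73 − 1.55q = 14.55 + 7.35q → q* = 6.5674, p* = 62.8205.
Marginal revenue: MR = 73 − 3.1q. Set MR = MC: 73 − 3.1q = 14.55 + 7.35q → q_m = 5.5933.
Price p_m = 73 − 1.55·5.5933 = 64.3304; MC(q_m) = 14.55 + 7.35·5.5933 = 55.6608.
Competitive q* = 6.5674, so Δq = 0.9741; wedge = 64.3304 − 55.6608 = 8.6696.
The triangle = ½ × 0.9741 × 8.6696 = $4.22 thousand.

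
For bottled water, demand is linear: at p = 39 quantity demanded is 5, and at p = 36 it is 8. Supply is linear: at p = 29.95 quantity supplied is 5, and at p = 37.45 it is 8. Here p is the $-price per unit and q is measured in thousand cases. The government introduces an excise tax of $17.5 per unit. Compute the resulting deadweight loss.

$43.75 thousand

Demand slope = (36 − 39)/(8 − 5) = −1, so p = 44 − q.
Supply slope = (37.45 − 29.95)/(8 − 5) = 2.5, so p = 17.45 + 2.5q.
Competitive equilibrium: 44 − q = 17.45 + 2.5q → q* = 7.5857, p* = 36.4143.
With the tax, the buyer price exceeds the seller price by 17.5: (44 − q) − (17.45 + 2.5q) = 17.5 → q' = 2.5857.
Δq = 7.5857 − 2.5857 = 5; the wedge equals the tax, 17.5.
The triangle = ½ × 5 × 17.5 = $43.75 thousand.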